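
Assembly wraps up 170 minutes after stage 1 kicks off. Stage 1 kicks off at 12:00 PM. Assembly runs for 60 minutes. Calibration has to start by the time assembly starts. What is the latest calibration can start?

1:50 PM

Assembly ends at 12:00 PM + 170 min = 2:50 PM.
Assembly starts at 2:50 PM − 60 min = 1:50 PM.
Calibration is bounded by assembly, so the latest it can start is 1:50 PM.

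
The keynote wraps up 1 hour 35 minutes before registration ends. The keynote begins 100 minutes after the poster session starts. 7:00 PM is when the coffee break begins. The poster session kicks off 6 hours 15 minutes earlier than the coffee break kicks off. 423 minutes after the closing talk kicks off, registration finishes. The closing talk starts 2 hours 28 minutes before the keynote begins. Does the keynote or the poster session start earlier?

the poster session

The poster session starts at 7:00 PM − 375 min = 12:45 PM.
The keynote starts at 12:45 PM + 100 min = 2:25 PM.
The keynote starts at 2:25 PM and the poster session starts at 12:45 PM, so the poster session is first.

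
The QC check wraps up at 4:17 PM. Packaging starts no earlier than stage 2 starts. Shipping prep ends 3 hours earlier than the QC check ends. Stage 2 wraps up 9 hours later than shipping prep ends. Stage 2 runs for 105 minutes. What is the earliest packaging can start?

Shipping prep ends at 4:17 PM − 180 min = 1:17 PM.
Stage 2 ends at 1:17 PM + 540 min = 10:17 PM.
Stage 2 starts at 10:17 PM − 105 min = 8:32 PM.
Packaging is bounded by stage 2, so the earliest it can start is 8:32 PM.

8:32 PM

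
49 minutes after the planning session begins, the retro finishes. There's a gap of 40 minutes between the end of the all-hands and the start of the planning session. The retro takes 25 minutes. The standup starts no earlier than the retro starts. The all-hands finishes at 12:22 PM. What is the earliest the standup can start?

1:26 PM

The planning session starts at 12:22 PM + 40 min = 1:02 PM.
The retro ends at 1:02 PM + 49 min = 1:51 PM.
The retro starts at 1:51 PM − 25 min = 1:26 PM.
The standup is bounded by the retro, so the earliest it can start is 1:26 PM.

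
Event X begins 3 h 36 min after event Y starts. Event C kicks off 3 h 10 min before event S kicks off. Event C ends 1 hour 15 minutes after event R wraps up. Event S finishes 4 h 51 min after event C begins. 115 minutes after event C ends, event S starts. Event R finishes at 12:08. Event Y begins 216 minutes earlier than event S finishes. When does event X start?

Event C ends at 12:08 + 75 min = 13:23.
Event S starts at 13:23 + 115 min = 15:18.
Event C starts at 15:18 − 190 min = 12:08.
Event S ends at 12:08 + 291 min = 16:59.
Event Y starts at 16:59 − 216 min = 13:23.
Event X starts at 13:23 + 216 min = 16:59.

16:59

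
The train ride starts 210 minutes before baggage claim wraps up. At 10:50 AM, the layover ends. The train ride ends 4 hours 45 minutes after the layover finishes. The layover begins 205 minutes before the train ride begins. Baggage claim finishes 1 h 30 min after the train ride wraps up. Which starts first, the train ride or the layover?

The train ride ends at 10:50 AM + 285 min = 3:35 PM.
Baggage claim ends at 3:35 PM + 90 min = 5:05 PM.
The train ride starts at 5:05 PM − 210 min = 1:35 PM.
The layover starts at 1:35 PM − 205 min = 10:10 AM.
The train ride starts at 1:35 PM and the layover starts at 10:10 AM, so the layover is first.

the layover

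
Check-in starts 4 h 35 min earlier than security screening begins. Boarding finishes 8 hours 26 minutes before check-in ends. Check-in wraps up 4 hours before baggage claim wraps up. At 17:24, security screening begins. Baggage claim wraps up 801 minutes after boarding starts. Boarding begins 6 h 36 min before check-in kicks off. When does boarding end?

Check-in starts at 17:24 − 275 min = 12:49.
Boarding starts at 12:49 − 396 min = 06:13.
Baggage claim ends at 06:13 + 801 min = 19:34.
Check-in ends at 19:34 − 240 min = 15:34.
Boarding ends at 15:34 − 506 min = 07:08.

07:08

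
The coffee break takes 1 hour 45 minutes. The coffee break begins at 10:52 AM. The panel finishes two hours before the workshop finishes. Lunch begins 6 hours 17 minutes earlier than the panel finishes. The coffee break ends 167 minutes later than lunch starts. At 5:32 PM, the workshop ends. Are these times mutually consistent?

The panel ends at 5:32 PM − 120 min = 3:32 PM.
Lunch starts at 3:32 PM − 377 min = 9:15 AM.
The coffee break ends at 9:15 AM + 167 min = 12:02 PM.
The coffee break starts at 12:02 PM − 105 min = 10:17 AM.
But the coffee break is also said to start at 10:52 AM — a 35-minute conflict.

No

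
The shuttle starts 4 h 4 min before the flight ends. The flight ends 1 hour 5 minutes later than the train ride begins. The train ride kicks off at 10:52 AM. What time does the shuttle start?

The flight ends at 10:52 AM + 65 min = 11:57 AM.
The shuttle starts at 11:57 AM − 244 min = 7:53 AM.

7:53 AM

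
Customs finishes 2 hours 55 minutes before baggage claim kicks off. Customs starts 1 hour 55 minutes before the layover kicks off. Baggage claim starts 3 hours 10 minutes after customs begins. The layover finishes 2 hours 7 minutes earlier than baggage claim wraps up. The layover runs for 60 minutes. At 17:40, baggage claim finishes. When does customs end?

12:53

The layover ends at 17:40 − 127 min = 15:33.
The layover starts at 15:33 − 60 min = 14:33.
Customs starts at 14:33 − 115 min = 12:38.
Baggage claim starts at 12:38 + 190 min = 15:48.
Customs ends at 15:48 − 175 min = 12:53.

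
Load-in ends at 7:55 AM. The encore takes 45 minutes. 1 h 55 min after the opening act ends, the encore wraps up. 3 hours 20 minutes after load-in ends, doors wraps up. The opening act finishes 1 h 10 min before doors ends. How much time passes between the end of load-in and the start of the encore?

200 minutes

Doors ends at 7:55 AM + 200 min = 11:15 AM.
The opening act ends at 11:15 AM − 70 min = 10:05 AM.
The encore ends at 10:05 AM + 115 min = 12:00 PM.
The encore starts at 12:00 PM − 45 min = 11:15 AM.
From 7:55 AM to 11:15 AM is 200 minutes.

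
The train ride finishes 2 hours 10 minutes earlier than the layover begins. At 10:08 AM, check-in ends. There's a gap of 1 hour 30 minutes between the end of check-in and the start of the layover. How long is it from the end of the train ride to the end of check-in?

The layover starts at 10:08 AM + 90 min = 11:38 AM.
The train ride ends at 11:38 AM − 130 min = 9:28 AM.
From 9:28 AM to 10:08 AM is 40 minutes.

40 minutes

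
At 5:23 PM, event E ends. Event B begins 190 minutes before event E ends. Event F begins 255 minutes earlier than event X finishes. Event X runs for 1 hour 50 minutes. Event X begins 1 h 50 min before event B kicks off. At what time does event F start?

9:58 AM

Event B starts at 5:23 PM − 190 min = 2:13 PM.
Event X starts at 2:13 PM − 110 min = 12:23 PM.
Event X ends at 12:23 PM + 110 min = 2:13 PM.
Event F starts at 2:13 PM − 255 min = 9:58 AM.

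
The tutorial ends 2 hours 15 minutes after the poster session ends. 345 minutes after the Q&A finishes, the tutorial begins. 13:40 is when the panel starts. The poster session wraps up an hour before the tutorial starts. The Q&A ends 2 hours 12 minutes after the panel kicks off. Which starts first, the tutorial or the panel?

The Q&A ends at 13:40 + 132 min = 15:52.
The tutorial starts at 15:52 + 345 min = 21:37.
The tutorial starts at 21:37 and the panel starts at 13:40, so the panel is first.

the panel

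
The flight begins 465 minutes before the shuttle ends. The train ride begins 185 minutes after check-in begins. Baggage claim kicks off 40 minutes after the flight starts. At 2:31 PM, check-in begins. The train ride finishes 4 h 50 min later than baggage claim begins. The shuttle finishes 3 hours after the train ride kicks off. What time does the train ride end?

6:21 PM

The train ride starts at 2:31 PM + 185 min = 5:36 PM.
The shuttle ends at 5:36 PM + 180 min = 8:36 PM.
The flight starts at 8:36 PM − 465 min = 12:51 PM.
Baggage claim starts at 12:51 PM + 40 min = 1:31 PM.
The train ride ends at 1:31 PM + 290 min = 6:21 PM.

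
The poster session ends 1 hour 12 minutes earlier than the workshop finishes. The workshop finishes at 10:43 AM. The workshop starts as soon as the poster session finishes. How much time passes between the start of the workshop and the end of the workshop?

72 minutes

The poster session ends at 10:43 AM − 72 min = 9:31 AM.
So the workshop starts at 9:31 AM.
From 9:31 AM to 10:43 AM is 72 minutes.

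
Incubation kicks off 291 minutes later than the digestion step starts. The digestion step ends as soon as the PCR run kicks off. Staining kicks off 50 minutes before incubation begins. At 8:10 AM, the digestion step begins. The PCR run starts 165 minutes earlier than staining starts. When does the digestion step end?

Incubation starts at 8:10 AM + 291 min = 1:01 PM.
Staining starts at 1:01 PM − 50 min = 12:11 PM.
The PCR run starts at 12:11 PM − 165 min = 9:26 AM.
So the digestion step ends at 9:26 AM.

9:26 AM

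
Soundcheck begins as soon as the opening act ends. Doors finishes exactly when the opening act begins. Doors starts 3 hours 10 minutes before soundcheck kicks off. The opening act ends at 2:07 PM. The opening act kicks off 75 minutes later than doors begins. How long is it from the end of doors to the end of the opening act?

1 h 55 min

Soundcheck starts at 2:07 PM.
Doors starts at 2:07 PM − 190 min = 10:57 AM.
The opening act starts at 10:57 AM + 75 min = 12:12 PM.
So doors ends at 12:12 PM.
From 12:12 PM to 2:07 PM is 1 h 55 min.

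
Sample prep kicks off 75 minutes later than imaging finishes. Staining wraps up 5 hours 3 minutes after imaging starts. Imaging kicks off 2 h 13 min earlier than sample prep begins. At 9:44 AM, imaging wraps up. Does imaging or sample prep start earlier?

imaging

Sample prep starts at 9:44 AM + 75 min = 10:59 AM.
Imaging starts at 10:59 AM − 133 min = 8:46 AM.
Imaging starts at 8:46 AM and sample prep starts at 10:59 AM, so imaging is first.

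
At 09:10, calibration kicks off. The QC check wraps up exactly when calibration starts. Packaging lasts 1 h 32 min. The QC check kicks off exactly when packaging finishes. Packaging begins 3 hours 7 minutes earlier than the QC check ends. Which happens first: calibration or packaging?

packaging

The QC check ends at 09:10.
Packaging starts at 09:10 − 187 min = 06:03.
Calibration starts at 09:10 and packaging starts at 06:03, so packaging is first.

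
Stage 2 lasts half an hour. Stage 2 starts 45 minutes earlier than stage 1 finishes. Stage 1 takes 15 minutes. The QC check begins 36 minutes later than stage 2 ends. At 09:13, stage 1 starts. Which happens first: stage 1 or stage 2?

Stage 1 ends at 09:13 + 15 min = 09:28.
Stage 2 starts at 09:28 − 45 min = 08:43.
Stage 1 starts at 09:13 and stage 2 starts at 08:43, so stage 2 is first.

stage 2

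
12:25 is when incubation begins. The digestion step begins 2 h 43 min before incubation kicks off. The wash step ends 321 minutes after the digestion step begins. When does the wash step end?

15:03

The digestion step starts at 12:25 − 163 min = 09:42.
The wash step ends at 09:42 + 321 min = 15:03.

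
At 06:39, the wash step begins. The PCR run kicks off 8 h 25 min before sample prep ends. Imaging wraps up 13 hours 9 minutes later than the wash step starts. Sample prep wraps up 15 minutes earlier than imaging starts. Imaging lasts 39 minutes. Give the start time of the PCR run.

10:29

Imaging ends at 06:39 + 789 min = 19:48.
Imaging starts at 19:48 − 39 min = 19:09.
Sample prep ends at 19:09 − 15 min = 18:54.
The PCR run starts at 18:54 − 505 min = 10:29.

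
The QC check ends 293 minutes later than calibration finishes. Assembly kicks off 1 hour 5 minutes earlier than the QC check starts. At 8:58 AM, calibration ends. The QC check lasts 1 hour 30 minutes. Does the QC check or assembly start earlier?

The QC check ends at 8:58 AM + 293 min = 1:51 PM.
The QC check starts at 1:51 PM − 90 min = 12:21 PM.
Assembly starts at 12:21 PM − 65 min = 11:16 AM.
The QC check starts at 12:21 PM and assembly starts at 11:16 AM, so assembly is first.

assembly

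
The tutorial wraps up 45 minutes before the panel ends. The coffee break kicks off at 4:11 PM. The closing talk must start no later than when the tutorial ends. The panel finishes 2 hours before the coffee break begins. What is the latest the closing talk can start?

The panel ends at 4:11 PM − 120 min = 2:11 PM.
The tutorial ends at 2:11 PM − 45 min = 1:26 PM.
The closing talk is bounded by the tutorial, so the latest it can start is 1:26 PM.

1:26 PM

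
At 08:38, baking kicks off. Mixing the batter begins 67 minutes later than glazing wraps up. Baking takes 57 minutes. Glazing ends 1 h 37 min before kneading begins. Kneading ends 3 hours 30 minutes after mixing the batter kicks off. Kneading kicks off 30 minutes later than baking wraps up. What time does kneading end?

13:05

Baking ends at 08:38 + 57 min = 09:35.
Kneading starts at 09:35 + 30 min = 10:05.
Glazing ends at 10:05 − 97 min = 08:28.
Mixing the batter starts at 08:28 + 67 min = 09:35.
Kneading ends at 09:35 + 210 min = 13:05.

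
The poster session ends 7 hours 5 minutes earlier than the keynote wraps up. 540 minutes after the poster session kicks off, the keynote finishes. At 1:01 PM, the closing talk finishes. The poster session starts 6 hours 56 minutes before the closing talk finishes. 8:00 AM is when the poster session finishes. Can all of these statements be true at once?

Yes

The poster session starts at 1:01 PM − 416 min = 6:05 AM.
The keynote ends at 6:05 AM + 540 min = 3:05 PM.
The poster session ends at 3:05 PM − 425 min = 8:00 AM.
That matches the stated 8:00 AM, so the schedule is consistent.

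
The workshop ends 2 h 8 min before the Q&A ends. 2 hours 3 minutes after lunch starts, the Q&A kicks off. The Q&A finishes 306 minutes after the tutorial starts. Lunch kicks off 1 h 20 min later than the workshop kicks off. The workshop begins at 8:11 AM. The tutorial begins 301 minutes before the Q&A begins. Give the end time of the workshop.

Lunch starts at 8:11 AM + 80 min = 9:31 AM.
The Q&A starts at 9:31 AM + 123 min = 11:34 AM.
The tutorial starts at 11:34 AM − 301 min = 6:33 AM.
The Q&A ends at 6:33 AM + 306 min = 11:39 AM.
The workshop ends at 11:39 AM − 128 min = 9:31 AM.

9:31 AM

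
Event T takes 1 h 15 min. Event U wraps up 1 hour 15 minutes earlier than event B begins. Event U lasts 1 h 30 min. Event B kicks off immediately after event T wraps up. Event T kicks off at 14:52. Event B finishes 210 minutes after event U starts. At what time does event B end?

Event T ends at 14:52 + 75 min = 16:07.
So event B starts at 16:07.
Event U ends at 16:07 − 75 min = 14:52.
Event U starts at 14:52 − 90 min = 13:22.
Event B ends at 13:22 + 210 min = 16:52.

16:52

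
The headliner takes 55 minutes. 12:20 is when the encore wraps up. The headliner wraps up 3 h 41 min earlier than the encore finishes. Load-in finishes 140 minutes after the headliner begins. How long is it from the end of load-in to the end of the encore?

2 h 16 min

The headliner ends at 12:20 − 221 min = 08:39.
The headliner starts at 08:39 − 55 min = 07:44.
Load-in ends at 07:44 + 140 min = 10:04.
From 10:04 to 12:20 is 2 h 16 min.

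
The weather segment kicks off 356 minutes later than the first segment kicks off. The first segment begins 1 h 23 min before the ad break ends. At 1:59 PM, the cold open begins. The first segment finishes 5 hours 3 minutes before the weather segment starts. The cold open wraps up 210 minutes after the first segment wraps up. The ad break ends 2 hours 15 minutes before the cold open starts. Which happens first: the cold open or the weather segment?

the cold open

The ad break ends at 1:59 PM − 135 min = 11:44 AM.
The first segment starts at 11:44 AM − 83 min = 10:21 AM.
The weather segment starts at 10:21 AM + 356 min = 4:17 PM.
The cold open starts at 1:59 PM and the weather segment starts at 4:17 PM, so the cold open is first.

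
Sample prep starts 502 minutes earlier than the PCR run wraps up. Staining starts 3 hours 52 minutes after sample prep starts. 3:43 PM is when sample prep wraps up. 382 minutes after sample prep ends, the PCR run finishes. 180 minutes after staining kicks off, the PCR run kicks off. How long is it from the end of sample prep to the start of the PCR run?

4 h 52 min

The PCR run ends at 3:43 PM + 382 min = 10:05 PM.
Sample prep starts at 10:05 PM − 502 min = 1:43 PM.
Staining starts at 1:43 PM + 232 min = 5:35 PM.
The PCR run starts at 5:35 PM + 180 min = 8:35 PM.
From 3:43 PM to 8:35 PM is 4 h 52 min.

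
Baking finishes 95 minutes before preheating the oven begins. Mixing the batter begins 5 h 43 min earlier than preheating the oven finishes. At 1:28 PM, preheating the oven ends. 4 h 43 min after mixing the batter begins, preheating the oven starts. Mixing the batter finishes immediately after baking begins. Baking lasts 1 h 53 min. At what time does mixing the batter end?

Mixing the batter starts at 1:28 PM − 343 min = 7:45 AM.
Preheating the oven starts at 7:45 AM + 283 min = 12:28 PM.
Baking ends at 12:28 PM − 95 min = 10:53 AM.
Baking starts at 10:53 AM − 113 min = 9:00 AM.
So mixing the batter ends at 9:00 AM.

9:00 AM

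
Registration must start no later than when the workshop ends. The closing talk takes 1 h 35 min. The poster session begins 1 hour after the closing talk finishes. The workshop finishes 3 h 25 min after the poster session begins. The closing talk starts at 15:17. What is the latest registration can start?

The closing talk ends at 15:17 + 95 min = 16:52.
The poster session starts at 16:52 + 60 min = 17:52.
The workshop ends at 17:52 + 205 min = 21:17.
Registration is bounded by the workshop, so the latest it can start is 21:17.

21:17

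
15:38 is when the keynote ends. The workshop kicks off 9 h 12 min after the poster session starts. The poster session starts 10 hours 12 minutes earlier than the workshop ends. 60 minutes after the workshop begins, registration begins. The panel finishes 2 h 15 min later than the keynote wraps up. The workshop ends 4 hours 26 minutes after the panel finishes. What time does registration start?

The panel ends at 15:38 + 135 min = 17:53.
The workshop ends at 17:53 + 266 min = 22:19.
The poster session starts at 22:19 − 612 min = 12:07.
The workshop starts at 12:07 + 552 min = 21:19.
Registration starts at 21:19 + 60 min = 22:19.

22:19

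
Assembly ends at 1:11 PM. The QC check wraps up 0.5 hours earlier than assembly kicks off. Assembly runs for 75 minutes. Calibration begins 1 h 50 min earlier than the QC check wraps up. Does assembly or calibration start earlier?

calibration

Assembly starts at 1:11 PM − 75 min = 11:56 AM.
The QC check ends at 11:56 AM − 30 min = 11:26 AM.
Calibration starts at 11:26 AM − 110 min = 9:36 AM.
Assembly starts at 11:56 AM and calibration starts at 9:36 AM, so calibration is first.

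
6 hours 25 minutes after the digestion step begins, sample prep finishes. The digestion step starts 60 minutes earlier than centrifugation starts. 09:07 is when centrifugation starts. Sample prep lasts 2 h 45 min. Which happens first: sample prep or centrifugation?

centrifugation

The digestion step starts at 09:07 − 60 min = 08:07.
Sample prep ends at 08:07 + 385 min = 14:32.
Sample prep starts at 14:32 − 165 min = 11:47.
Sample prep starts at 11:47 and centrifugation starts at 09:07, so centrifugation is first.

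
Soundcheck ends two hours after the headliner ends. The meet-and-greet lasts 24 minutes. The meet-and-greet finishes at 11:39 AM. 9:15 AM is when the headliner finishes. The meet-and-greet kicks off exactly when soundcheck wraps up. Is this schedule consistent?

Soundcheck ends at 9:15 AM + 120 min = 11:15 AM.
So the meet-and-greet starts at 11:15 AM.
The meet-and-greet ends at 11:15 AM + 24 min = 11:39 AM.
That matches the stated 11:39 AM, so the schedule is consistent.

Yes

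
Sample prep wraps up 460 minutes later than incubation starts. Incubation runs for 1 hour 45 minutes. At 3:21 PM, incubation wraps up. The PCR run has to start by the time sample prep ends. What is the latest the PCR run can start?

9:16 PM

Incubation starts at 3:21 PM − 105 min = 1:36 PM.
Sample prep ends at 1:36 PM + 460 min = 9:16 PM.
The PCR run is bounded by sample prep, so the latest it can start is 9:16 PM.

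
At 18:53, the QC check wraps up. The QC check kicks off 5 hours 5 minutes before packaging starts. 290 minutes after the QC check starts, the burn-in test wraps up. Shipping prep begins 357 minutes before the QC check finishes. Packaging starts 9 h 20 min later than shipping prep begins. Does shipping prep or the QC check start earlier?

Shipping prep starts at 18:53 − 357 min = 12:56.
Packaging starts at 12:56 + 560 min = 22:16.
The QC check starts at 22:16 − 305 min = 17:11.
Shipping prep starts at 12:56 and the QC check starts at 17:11, so shipping prep is first.

shipping prep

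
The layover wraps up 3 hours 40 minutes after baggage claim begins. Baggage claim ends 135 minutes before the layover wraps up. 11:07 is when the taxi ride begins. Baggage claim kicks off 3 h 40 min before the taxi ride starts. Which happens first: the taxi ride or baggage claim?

baggage claim

Baggage claim starts at 11:07 − 220 min = 07:27.
The taxi ride starts at 11:07 and baggage claim starts at 07:27, so baggage claim is first.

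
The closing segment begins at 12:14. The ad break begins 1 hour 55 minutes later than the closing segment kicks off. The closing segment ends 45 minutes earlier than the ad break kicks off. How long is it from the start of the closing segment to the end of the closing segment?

1 hour 10 minutes

The ad break starts at 12:14 + 115 min = 14:09.
The closing segment ends at 14:09 − 45 min = 13:24.
From 12:14 to 13:24 is 1 hour 10 minutes.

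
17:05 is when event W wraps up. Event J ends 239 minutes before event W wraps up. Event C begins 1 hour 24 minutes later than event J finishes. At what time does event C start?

14:30

Event J ends at 17:05 − 239 min = 13:06.
Event C starts at 13:06 + 84 min = 14:30.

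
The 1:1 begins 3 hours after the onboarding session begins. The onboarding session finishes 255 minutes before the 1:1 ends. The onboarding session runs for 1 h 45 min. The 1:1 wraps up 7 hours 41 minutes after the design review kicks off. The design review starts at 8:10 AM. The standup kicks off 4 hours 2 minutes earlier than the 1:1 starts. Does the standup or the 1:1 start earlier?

The 1:1 ends at 8:10 AM + 461 min = 3:51 PM.
The onboarding session ends at 3:51 PM − 255 min = 11:36 AM.
The onboarding session starts at 11:36 AM − 105 min = 9:51 AM.
The 1:1 starts at 9:51 AM + 180 min = 12:51 PM.
The standup starts at 12:51 PM − 242 min = 8:49 AM.
The standup starts at 8:49 AM and the 1:1 starts at 12:51 PM, so the standup is first.

the standup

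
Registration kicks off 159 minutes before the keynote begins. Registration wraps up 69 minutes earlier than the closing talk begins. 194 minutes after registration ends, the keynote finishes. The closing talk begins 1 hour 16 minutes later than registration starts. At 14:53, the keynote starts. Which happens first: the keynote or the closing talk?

the closing talk

Registration starts at 14:53 − 159 min = 12:14.
The closing talk starts at 12:14 + 76 min = 13:30.
The keynote starts at 14:53 and the closing talk starts at 13:30, so the closing talk is first.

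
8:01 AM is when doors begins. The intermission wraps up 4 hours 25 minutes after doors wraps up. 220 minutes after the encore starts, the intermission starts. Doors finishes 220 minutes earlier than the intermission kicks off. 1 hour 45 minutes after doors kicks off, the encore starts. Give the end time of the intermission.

2:11 PM

The encore starts at 8:01 AM + 105 min = 9:46 AM.
The intermission starts at 9:46 AM + 220 min = 1:26 PM.
Doors ends at 1:26 PM − 220 min = 9:46 AM.
The intermission ends at 9:46 AM + 265 min = 2:11 PM.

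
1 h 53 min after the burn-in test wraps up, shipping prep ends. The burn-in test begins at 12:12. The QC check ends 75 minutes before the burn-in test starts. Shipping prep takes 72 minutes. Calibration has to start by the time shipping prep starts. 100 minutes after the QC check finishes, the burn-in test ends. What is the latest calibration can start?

13:18

The QC check ends at 12:12 − 75 min = 10:57.
The burn-in test ends at 10:57 + 100 min = 12:37.
Shipping prep ends at 12:37 + 113 min = 14:30.
Shipping prep starts at 14:30 − 72 min = 13:18.
Calibration is bounded by shipping prep, so the latest it can start is 13:18.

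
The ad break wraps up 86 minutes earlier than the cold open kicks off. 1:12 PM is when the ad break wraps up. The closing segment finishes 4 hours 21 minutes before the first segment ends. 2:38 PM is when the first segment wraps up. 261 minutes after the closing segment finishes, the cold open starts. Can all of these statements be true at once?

The closing segment ends at 2:38 PM − 261 min = 10:17 AM.
The cold open starts at 10:17 AM + 261 min = 2:38 PM.
The ad break ends at 2:38 PM − 86 min = 1:12 PM.
That matches the stated 1:12 PM, so the schedule is consistent.

Yes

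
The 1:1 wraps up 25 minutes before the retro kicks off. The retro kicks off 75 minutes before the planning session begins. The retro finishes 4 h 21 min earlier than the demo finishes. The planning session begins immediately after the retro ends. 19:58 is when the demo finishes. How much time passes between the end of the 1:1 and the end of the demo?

6 h 1 min

The retro ends at 19:58 − 261 min = 15:37.
So the planning session starts at 15:37.
The retro starts at 15:37 − 75 min = 14:22.
The 1:1 ends at 14:22 − 25 min = 13:57.
From 13:57 to 19:58 is 6 h 1 min.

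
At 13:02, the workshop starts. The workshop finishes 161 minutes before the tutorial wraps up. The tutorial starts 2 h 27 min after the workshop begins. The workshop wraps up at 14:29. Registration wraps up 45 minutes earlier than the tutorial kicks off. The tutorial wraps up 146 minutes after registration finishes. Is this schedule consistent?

Yes

The tutorial starts at 13:02 + 147 min = 15:29.
Registration ends at 15:29 − 45 min = 14:44.
The tutorial ends at 14:44 + 146 min = 17:10.
The workshop ends at 17:10 − 161 min = 14:29.
That matches the stated 14:29, so the schedule is consistent.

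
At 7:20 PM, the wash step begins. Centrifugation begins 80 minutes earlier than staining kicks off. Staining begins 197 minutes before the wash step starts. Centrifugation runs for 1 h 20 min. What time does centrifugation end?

4:03 PM

Staining starts at 7:20 PM − 197 min = 4:03 PM.
Centrifugation starts at 4:03 PM − 80 min = 2:43 PM.
Centrifugation ends at 2:43 PM + 80 min = 4:03 PM.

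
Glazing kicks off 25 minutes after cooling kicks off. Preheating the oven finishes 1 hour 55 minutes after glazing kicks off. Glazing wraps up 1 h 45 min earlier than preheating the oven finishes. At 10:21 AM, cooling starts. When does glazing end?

10:56 AM

Glazing starts at 10:21 AM + 25 min = 10:46 AM.
Preheating the oven ends at 10:46 AM + 115 min = 12:41 PM.
Glazing ends at 12:41 PM − 105 min = 10:56 AM.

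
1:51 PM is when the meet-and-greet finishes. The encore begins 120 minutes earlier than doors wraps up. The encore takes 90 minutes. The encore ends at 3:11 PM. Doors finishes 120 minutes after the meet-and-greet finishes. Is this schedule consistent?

Doors ends at 1:51 PM + 120 min = 3:51 PM.
The encore starts at 3:51 PM − 120 min = 1:51 PM.
The encore ends at 1:51 PM + 90 min = 3:21 PM.
But the encore is also said to end at 3:11 PM — a 10-minute conflict.

No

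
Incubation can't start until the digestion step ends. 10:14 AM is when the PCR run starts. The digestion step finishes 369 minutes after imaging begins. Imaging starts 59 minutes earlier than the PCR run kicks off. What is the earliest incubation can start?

3:24 PM

Imaging starts at 10:14 AM − 59 min = 9:15 AM.
The digestion step ends at 9:15 AM + 369 min = 3:24 PM.
Incubation is bounded by the digestion step, so the earliest it can start is 3:24 PM.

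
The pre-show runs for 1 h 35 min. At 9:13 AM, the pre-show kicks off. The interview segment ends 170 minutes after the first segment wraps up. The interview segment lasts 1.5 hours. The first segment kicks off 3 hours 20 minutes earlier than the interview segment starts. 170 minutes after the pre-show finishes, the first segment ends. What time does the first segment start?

The pre-show ends at 9:13 AM + 95 min = 10:48 AM.
The first segment ends at 10:48 AM + 170 min = 1:38 PM.
The interview segment ends at 1:38 PM + 170 min = 4:28 PM.
The interview segment starts at 4:28 PM − 90 min = 2:58 PM.
The first segment starts at 2:58 PM − 200 min = 11:38 AM.

11:38 AM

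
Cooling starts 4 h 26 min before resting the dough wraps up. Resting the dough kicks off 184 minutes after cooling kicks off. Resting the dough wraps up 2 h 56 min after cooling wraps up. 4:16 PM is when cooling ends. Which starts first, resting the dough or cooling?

Resting the dough ends at 4:16 PM + 176 min = 7:12 PM.
Cooling starts at 7:12 PM − 266 min = 2:46 PM.
Resting the dough starts at 2:46 PM + 184 min = 5:50 PM.
Resting the dough starts at 5:50 PM and cooling starts at 2:46 PM, so cooling is first.

cooling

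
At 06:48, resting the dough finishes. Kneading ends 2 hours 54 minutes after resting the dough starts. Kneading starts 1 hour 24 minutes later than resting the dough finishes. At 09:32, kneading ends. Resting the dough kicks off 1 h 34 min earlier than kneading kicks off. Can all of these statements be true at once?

Kneading starts at 06:48 + 84 min = 08:12.
Resting the dough starts at 08:12 − 94 min = 06:38.
Kneading ends at 06:38 + 174 min = 09:32.
That matches the stated 09:32, so the schedule is consistent.

Yes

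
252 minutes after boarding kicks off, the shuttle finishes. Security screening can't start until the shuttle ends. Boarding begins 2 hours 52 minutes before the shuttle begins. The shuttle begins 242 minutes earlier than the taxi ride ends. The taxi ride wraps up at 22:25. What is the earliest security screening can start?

19:43

The shuttle starts at 22:25 − 242 min = 18:23.
Boarding starts at 18:23 − 172 min = 15:31.
The shuttle ends at 15:31 + 252 min = 19:43.
Security screening is bounded by the shuttle, so the earliest it can start is 19:43.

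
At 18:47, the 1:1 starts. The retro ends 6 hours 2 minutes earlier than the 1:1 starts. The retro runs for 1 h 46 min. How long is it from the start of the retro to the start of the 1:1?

The retro ends at 18:47 − 362 min = 12:45.
The retro starts at 12:45 − 106 min = 10:59.
From 10:59 to 18:47 is 7 hours 48 minutes.

7 hours 48 minutes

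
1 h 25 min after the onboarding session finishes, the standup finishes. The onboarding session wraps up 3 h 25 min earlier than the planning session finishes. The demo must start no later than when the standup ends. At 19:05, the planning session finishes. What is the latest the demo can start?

The onboarding session ends at 19:05 − 205 min = 15:40.
The standup ends at 15:40 + 85 min = 17:05.
The demo is bounded by the standup, so the latest it can start is 17:05.

17:05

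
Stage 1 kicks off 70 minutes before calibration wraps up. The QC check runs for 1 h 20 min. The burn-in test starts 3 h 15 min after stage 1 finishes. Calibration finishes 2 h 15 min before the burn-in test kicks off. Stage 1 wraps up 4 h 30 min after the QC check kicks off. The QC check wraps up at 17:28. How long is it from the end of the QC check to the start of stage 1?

3 hours

The QC check starts at 17:28 − 80 min = 16:08.
Stage 1 ends at 16:08 + 270 min = 20:38.
The burn-in test starts at 20:38 + 195 min = 23:53.
Calibration ends at 23:53 − 135 min = 21:38.
Stage 1 starts at 21:38 − 70 min = 20:28.
From 17:28 to 20:28 is 3 hours.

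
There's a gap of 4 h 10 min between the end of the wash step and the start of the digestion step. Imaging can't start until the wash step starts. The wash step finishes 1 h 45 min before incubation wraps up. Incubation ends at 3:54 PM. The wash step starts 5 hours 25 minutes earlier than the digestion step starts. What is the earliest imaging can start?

12:54 PM

The wash step ends at 3:54 PM − 105 min = 2:09 PM.
The digestion step starts at 2:09 PM + 250 min = 6:19 PM.
The wash step starts at 6:19 PM − 325 min = 12:54 PM.
Imaging is bounded by the wash step, so the earliest it can start is 12:54 PM.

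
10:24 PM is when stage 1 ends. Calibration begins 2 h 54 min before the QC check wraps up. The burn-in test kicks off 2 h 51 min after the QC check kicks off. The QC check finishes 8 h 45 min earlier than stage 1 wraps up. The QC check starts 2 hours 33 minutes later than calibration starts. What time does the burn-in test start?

The QC check ends at 10:24 PM − 525 min = 1:39 PM.
Calibration starts at 1:39 PM − 174 min = 10:45 AM.
The QC check starts at 10:45 AM + 153 min = 1:18 PM.
The burn-in test starts at 1:18 PM + 171 min = 4:09 PM.

4:09 PM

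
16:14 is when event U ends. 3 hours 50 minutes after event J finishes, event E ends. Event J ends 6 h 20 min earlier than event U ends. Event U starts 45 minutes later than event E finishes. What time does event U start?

14:29

Event J ends at 16:14 − 380 min = 09:54.
Event E ends at 09:54 + 230 min = 13:44.
Event U starts at 13:44 + 45 min = 14:29.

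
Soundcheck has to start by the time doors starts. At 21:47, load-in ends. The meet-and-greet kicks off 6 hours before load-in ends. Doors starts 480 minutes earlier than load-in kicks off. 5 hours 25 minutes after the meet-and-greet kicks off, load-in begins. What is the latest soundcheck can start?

The meet-and-greet starts at 21:47 − 360 min = 15:47.
Load-in starts at 15:47 + 325 min = 21:12.
Doors starts at 21:12 − 480 min = 13:12.
Soundcheck is bounded by doors, so the latest it can start is 13:12.

13:12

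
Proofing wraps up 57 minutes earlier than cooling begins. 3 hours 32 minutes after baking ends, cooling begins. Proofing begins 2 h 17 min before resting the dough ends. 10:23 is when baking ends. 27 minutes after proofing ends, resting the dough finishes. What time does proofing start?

Cooling starts at 10:23 + 212 min = 13:55.
Proofing ends at 13:55 − 57 min = 12:58.
Resting the dough ends at 12:58 + 27 min = 13:25.
Proofing starts at 13:25 − 137 min = 11:08.

11:08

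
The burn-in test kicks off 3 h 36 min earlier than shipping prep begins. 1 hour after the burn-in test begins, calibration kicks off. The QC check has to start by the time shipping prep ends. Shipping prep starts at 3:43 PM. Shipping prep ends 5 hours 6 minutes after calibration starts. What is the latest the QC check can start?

The burn-in test starts at 3:43 PM − 216 min = 12:07 PM.
Calibration starts at 12:07 PM + 60 min = 1:07 PM.
Shipping prep ends at 1:07 PM + 306 min = 6:13 PM.
The QC check is bounded by shipping prep, so the latest it can start is 6:13 PM.

6:13 PM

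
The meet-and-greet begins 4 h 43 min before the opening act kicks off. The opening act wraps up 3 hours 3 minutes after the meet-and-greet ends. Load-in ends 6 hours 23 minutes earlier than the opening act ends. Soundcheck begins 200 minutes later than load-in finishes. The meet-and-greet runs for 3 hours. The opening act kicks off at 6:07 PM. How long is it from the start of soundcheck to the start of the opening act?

The meet-and-greet starts at 6:07 PM − 283 min = 1:24 PM.
The meet-and-greet ends at 1:24 PM + 180 min = 4:24 PM.
The opening act ends at 4:24 PM + 183 min = 7:27 PM.
Load-in ends at 7:27 PM − 383 min = 1:04 PM.
Soundcheck starts at 1:04 PM + 200 min = 4:24 PM.
From 4:24 PM to 6:07 PM is 1 hour 43 minutes.

1 hour 43 minutes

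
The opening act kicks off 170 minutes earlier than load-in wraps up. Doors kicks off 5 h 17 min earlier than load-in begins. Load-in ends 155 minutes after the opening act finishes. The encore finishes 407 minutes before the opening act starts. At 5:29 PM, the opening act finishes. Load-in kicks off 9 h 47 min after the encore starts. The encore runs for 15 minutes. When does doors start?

Load-in ends at 5:29 PM + 155 min = 8:04 PM.
The opening act starts at 8:04 PM − 170 min = 5:14 PM.
The encore ends at 5:14 PM − 407 min = 10:27 AM.
The encore starts at 10:27 AM − 15 min = 10:12 AM.
Load-in starts at 10:12 AM + 587 min = 7:59 PM.
Doors starts at 7:59 PM − 317 min = 2:42 PM.

2:42 PM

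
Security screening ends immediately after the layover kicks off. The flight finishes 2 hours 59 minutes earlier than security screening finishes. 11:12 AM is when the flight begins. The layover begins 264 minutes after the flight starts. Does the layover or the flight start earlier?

The layover starts at 11:12 AM + 264 min = 3:36 PM.
The layover starts at 3:36 PM and the flight starts at 11:12 AM, so the flight is first.

the flight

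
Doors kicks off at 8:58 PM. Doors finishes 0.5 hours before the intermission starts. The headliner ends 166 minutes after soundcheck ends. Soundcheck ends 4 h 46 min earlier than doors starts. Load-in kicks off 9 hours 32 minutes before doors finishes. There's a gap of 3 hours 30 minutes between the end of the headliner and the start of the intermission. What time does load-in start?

12:26 PM

Soundcheck ends at 8:58 PM − 286 min = 4:12 PM.
The headliner ends at 4:12 PM + 166 min = 6:58 PM.
The intermission starts at 6:58 PM + 210 min = 10:28 PM.
Doors ends at 10:28 PM − 30 min = 9:58 PM.
Load-in starts at 9:58 PM − 572 min = 12:26 PM.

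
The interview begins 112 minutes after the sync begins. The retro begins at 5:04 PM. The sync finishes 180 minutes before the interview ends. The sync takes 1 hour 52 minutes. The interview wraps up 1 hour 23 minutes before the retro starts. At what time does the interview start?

12:41 PM

The interview ends at 5:04 PM − 83 min = 3:41 PM.
The sync ends at 3:41 PM − 180 min = 12:41 PM.
The sync starts at 12:41 PM − 112 min = 10:49 AM.
The interview starts at 10:49 AM + 112 min = 12:41 PM.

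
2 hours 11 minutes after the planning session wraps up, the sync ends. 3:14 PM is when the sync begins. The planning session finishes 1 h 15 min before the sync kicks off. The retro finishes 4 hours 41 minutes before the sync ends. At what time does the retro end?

11:29 AM

The planning session ends at 3:14 PM − 75 min = 1:59 PM.
The sync ends at 1:59 PM + 131 min = 4:10 PM.
The retro ends at 4:10 PM − 281 min = 11:29 AM.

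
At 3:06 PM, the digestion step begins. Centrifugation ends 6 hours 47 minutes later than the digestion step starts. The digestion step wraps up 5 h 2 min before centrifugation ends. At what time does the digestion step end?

4:51 PM

Centrifugation ends at 3:06 PM + 407 min = 9:53 PM.
The digestion step ends at 9:53 PM − 302 min = 4:51 PM.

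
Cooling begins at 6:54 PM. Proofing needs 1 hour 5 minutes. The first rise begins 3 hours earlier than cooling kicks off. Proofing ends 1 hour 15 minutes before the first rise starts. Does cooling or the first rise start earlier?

The first rise starts at 6:54 PM − 180 min = 3:54 PM.
Cooling starts at 6:54 PM and the first rise starts at 3:54 PM, so the first rise is first.

the first rise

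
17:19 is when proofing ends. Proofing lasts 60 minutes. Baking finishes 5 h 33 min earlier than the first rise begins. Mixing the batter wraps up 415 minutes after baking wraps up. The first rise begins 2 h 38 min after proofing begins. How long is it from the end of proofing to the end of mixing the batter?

3 hours

Proofing starts at 17:19 − 60 min = 16:19.
The first rise starts at 16:19 + 158 min = 18:57.
Baking ends at 18:57 − 333 min = 13:24.
Mixing the batter ends at 13:24 + 415 min = 20:19.
From 17:19 to 20:19 is 3 hours.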